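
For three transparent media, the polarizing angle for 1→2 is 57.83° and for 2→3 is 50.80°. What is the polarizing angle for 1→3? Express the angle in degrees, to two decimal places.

θ_B ≈ 62.84°

n₂/n₁ = tan 57.83° = 1.5898 and n₃/n₂ = tan 50.80° = 1.2261.
n₃/n₁ = 1.9493. Then tan θ_B(1→3) = n₃/n₁, so θ_B(1→3) = arctan(1.9493) = 62.84°.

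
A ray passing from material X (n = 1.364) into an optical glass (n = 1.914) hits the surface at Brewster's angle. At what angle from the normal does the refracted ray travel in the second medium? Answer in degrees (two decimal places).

θ_t ≈ 35.48°

tan θ_B = n₂/n₁ = 1.914/1.364 = 1.4032, so θ_B = 54.52°.
At Brewster's angle the reflected and refracted rays are perpendicular, so θ_t = 90° − θ_B = 90° − 54.52° = 35.48°.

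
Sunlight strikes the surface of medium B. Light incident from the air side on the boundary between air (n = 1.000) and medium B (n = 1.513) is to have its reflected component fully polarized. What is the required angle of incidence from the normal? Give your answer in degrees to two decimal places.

θ_B ≈ 56.54°

tan θ_B = n₂/n₁ = 1.513/1.000 = 1.5130.
So θ_B = arctan 1.5130 = 56.54°.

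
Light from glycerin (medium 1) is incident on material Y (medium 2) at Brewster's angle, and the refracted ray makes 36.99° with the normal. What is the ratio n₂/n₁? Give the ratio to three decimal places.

At Brewster incidence θ_B = 90° − θ_t = 90° − 36.99° = 53.01°.
Then n₂/n₁ = tan θ_B = tan 53.01° = 1.328.

n₂/n₁ ≈ 1.328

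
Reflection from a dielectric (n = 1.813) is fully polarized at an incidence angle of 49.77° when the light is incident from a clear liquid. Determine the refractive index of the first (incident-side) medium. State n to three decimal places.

n ≈ 1.534

Full polarization of the reflected beam means tan θ_B = n₂/n₁, where n₁ is the incident medium (a clear liquid).
n₁ = n₂ / tan θ_B = 1.813 / tan 49.77° = 1.534.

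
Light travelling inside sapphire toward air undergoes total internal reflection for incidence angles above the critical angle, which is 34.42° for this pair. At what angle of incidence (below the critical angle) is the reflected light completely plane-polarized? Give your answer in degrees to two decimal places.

θ_B ≈ 29.48°

At the critical angle sin θ_c = n₂/n₁, giving n₂/n₁ = sin 34.42° = 0.5653.
Then tan θ_B = n₂/n₁ = 0.5653, so θ_B = arctan 0.5653 = 29.48°.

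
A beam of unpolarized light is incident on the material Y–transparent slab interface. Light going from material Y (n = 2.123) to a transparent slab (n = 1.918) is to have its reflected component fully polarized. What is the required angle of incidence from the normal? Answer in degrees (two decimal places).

θ_B ≈ 42.10°

tan θ_B = n₂/n₁ = 1.918/2.123 = 0.9034.
θ_B = arctan(0.9034) = 42.10°.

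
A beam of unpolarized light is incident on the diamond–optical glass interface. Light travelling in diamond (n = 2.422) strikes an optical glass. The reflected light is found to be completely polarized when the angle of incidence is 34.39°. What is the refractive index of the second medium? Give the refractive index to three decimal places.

Full polarization of the reflected beam means tan θ_B = n₂/n₁, where n₁ is the incident medium (diamond).
n₂ = n₁ tan θ_B = 2.422 × tan 34.39° = 1.658.

n ≈ 1.658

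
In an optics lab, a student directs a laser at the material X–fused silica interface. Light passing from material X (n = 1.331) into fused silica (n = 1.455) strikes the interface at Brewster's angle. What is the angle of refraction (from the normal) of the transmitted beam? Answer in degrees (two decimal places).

First find Brewster's angle: tan θ_B = 1.455/1.331 = 1.0932, giving θ_B = 47.55°.
Since θ_B + θ_t = 90° at Brewster incidence, θ_t = 90° − 47.55° = 42.45°.

θ_t ≈ 42.45°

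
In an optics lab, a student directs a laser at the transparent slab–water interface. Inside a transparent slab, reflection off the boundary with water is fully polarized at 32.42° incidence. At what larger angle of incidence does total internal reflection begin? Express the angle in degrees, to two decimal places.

n₂/n₁ = tan 32.42° = 0.6351; the critical angle satisfies sin θ_c = n₂/n₁.
θ_c = arcsin(0.6351) = 39.43°.

θ_c ≈ 39.43°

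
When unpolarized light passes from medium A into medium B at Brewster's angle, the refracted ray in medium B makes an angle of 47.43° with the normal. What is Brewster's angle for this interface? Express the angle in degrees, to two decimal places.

At Brewster's angle the reflected and refracted rays are perpendicular, so θ_B + θ_t = 90°.
So θ_B = 90° − θ_t = 90° − 47.43° = 42.57°.

θ_B ≈ 42.57°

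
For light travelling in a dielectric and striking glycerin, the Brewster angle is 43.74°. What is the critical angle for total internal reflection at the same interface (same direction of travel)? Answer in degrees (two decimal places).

θ_c ≈ 73.13°

tan θ_B = n₂/n₁ = tan 43.74° = 0.9570.
Total internal reflection: sin θ_c = n₂/n₁ = 0.9570.
θ_c = arcsin(0.9570) = 73.13°.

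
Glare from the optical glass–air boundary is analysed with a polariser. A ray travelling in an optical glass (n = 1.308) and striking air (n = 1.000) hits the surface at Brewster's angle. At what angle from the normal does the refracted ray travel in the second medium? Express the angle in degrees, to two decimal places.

θ_t ≈ 52.60°

First find Brewster's angle: tan θ_B = 1.000/1.308 = 0.7645, giving θ_B = 37.40°.
The refracted ray is perpendicular to the reflected ray, so θ_t = 90° − θ_B = 52.60°.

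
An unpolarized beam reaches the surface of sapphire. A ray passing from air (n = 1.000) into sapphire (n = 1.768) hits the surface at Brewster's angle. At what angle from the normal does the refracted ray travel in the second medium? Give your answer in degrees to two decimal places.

θ_t ≈ 29.49°

θ_B = arctan(n₂/n₁) = arctan(1.768/1.000) = 60.51°.
The refracted ray is perpendicular to the reflected ray, so θ_t = 90° − θ_B = 29.49°.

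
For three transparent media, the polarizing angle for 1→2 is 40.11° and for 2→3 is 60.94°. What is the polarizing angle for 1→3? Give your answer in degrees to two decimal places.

θ_B ≈ 56.59°

n₂/n₁ = tan 40.11° = 0.8424 and n₃/n₂ = tan 60.94° = 1.7996.
Multiplying, n₃/n₁ = 0.8424 × 1.7996 = 1.5159, and θ_B(1→3) = arctan 1.5159 = 56.59°.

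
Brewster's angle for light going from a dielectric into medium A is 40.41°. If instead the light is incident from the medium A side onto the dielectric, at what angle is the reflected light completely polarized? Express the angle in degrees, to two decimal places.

θ_B' ≈ 49.59°

tan θ_B' = n₁/n₂ = 1/tan θ_B, so θ_B' = 90° − θ_B.
θ_B' = 90° − 40.41° = 49.59°.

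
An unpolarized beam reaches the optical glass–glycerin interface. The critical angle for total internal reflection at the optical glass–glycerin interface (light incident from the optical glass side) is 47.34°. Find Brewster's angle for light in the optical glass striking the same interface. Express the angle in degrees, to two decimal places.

sin θ_c = n₂/n₁, so n₂/n₁ = sin 47.34° = 0.7354.
Brewster: tan θ_B = n₂/n₁ = 0.7354.
θ_B = arctan(0.7354) = 36.33°.

θ_B ≈ 36.33°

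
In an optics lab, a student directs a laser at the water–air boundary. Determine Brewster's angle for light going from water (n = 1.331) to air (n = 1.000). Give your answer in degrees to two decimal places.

θ_B ≈ 36.92°

Here n₂/n₁ = 1.000/1.331 = 0.7513, and Brewster's law gives tan θ_B = n₂/n₁.
So θ_B = arctan 0.7513 = 36.92°.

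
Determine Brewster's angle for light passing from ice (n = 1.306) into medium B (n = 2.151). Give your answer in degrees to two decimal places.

Brewster's condition: tan θ_B = n₂/n₁ = 2.151/1.306 = 1.6470.
So θ_B = arctan 1.6470 = 58.74°.

θ_B ≈ 58.74°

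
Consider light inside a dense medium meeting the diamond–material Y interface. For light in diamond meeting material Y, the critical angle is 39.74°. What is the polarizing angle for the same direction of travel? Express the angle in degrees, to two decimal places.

θ_B ≈ 32.59°

n₂/n₁ = sin θ_c = sin 39.74° = 0.6393.
tan θ_B equals the same ratio, so θ_B = arctan(0.6393) = 32.59°.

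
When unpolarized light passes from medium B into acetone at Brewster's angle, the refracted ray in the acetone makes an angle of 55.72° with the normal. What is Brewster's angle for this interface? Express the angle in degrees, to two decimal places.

θ_B ≈ 34.28°

Since the reflected and refracted rays are at right angles at the polarizing angle, θ_B + θ_t = 90°.
So θ_B = 90° − θ_t = 90° − 55.72° = 34.28°.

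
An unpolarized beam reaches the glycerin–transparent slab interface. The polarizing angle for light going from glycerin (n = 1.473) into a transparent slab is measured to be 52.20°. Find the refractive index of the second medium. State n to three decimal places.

n ≈ 1.899

At the polarizing angle, tan θ_B = n₂/n₁ with n₁ on the incident side (glycerin) and n₂ on the transmitted side (a transparent slab).
n₂ = n₁ tan θ_B = 1.473 × tan 52.20° = 1.899.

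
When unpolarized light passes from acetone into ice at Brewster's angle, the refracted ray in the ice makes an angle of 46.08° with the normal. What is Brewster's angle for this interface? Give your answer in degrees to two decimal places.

Since the reflected and refracted rays are at right angles at the polarizing angle, θ_B + θ_t = 90°.
So θ_B = 90° − θ_t = 90° − 46.08° = 43.92°.

θ_B ≈ 43.92°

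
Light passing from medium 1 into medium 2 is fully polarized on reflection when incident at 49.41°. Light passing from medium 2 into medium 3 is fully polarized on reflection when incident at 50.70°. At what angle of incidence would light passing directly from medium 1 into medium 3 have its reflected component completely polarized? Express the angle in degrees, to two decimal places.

tan θ_B(1→2) = n₂/n₁ = tan 49.41° = 1.1671.
tan θ_B(2→3) = n₃/n₂ = tan 50.70° = 1.2218.
Multiplying, n₃/n₁ = 1.1671 × 1.2218 = 1.4260, and θ_B(1→3) = arctan 1.4260 = 54.96°.

θ_B ≈ 54.96°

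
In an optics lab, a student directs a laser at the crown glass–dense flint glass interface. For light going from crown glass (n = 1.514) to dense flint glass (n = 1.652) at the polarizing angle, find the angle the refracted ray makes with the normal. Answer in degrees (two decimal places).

θ_t ≈ 42.50°

θ_B = arctan(n₂/n₁) = arctan(1.652/1.514) = 47.50°.
Since θ_B + θ_t = 90° at Brewster incidence, θ_t = 90° − 47.50° = 42.50°.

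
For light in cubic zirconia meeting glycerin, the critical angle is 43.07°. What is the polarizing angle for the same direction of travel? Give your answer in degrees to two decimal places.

θ_B ≈ 34.33°

n₂/n₁ = sin θ_c = sin 43.07° = 0.6829.
tan θ_B equals the same ratio, so θ_B = arctan(0.6829) = 34.33°.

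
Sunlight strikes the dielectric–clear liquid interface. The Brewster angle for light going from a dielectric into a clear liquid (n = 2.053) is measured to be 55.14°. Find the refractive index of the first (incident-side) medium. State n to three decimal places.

At the Brewster angle, tan θ_B = n₂/n₁ with n₁ on the incident side (a dielectric) and n₂ on the transmitted side (a clear liquid).
n₁ = n₂ / tan θ_B = 2.053 / tan 55.14° = 1.430.

n ≈ 1.430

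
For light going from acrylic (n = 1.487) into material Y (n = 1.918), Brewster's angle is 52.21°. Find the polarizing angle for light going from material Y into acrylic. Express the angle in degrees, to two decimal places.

θ_B' ≈ 37.79°

The two Brewster angles are complementary: θ_B' = 90° − θ_B = 90° − 52.21° = 37.79°.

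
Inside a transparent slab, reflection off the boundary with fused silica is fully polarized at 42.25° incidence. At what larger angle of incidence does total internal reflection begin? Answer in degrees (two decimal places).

From Brewster, n₂/n₁ = tan θ_B = tan 42.25° = 0.9083.
Then sin θ_c = n₂/n₁ = 0.9083, so θ_c = arcsin 0.9083 = 65.28°.

θ_c ≈ 65.28°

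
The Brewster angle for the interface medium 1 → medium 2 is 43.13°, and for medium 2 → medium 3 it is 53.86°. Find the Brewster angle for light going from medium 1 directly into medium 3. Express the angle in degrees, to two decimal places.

θ_B ≈ 52.06°

Each Brewster angle gives a ratio: n₂/n₁ = tan 43.13° = 0.9368, n₃/n₂ = tan 53.86° = 1.3693.
n₃/n₁ = 1.2827. Then tan θ_B(1→3) = n₃/n₁, so θ_B(1→3) = arctan(1.2827) = 52.06°.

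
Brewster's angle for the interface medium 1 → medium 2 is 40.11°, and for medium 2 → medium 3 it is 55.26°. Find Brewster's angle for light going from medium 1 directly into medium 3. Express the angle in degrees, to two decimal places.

tan θ_B(1→2) = n₂/n₁ = tan 40.11° = 0.8424.
tan θ_B(2→3) = n₃/n₂ = tan 55.26° = 1.4420.
Multiplying, n₃/n₁ = 0.8424 × 1.4420 = 1.2147, and θ_B(1→3) = arctan 1.2147 = 50.54°.

θ_B ≈ 50.54°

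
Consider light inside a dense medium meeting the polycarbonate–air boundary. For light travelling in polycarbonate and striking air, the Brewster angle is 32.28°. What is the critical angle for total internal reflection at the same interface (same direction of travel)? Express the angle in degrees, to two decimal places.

n₂/n₁ = tan 32.28° = 0.6317; the critical angle satisfies sin θ_c = n₂/n₁.
θ_c = arcsin(0.6317) = 39.17°.

θ_c ≈ 39.17°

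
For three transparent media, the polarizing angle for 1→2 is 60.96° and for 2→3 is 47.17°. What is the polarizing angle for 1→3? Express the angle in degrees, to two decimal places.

θ_B ≈ 62.77°

Each Brewster angle gives a ratio: n₂/n₁ = tan 60.96° = 1.8011, n₃/n₂ = tan 47.17° = 1.0788.
So n₃/n₁ = (n₂/n₁)(n₃/n₂) = 1.8011 × 1.0788 = 1.9429.
θ_B(1→3) = arctan(1.9429) = 62.77°.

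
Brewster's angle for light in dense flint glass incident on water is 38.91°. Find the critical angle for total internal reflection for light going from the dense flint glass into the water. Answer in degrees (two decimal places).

θ_c ≈ 53.82°

From Brewster, n₂/n₁ = tan θ_B = tan 38.91° = 0.8072.
Then sin θ_c = n₂/n₁ = 0.8072, so θ_c = arcsin 0.8072 = 53.82°.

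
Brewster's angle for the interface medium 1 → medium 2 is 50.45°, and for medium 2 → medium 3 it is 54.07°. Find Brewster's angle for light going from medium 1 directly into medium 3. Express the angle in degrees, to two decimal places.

n₂/n₁ = tan 50.45° = 1.2109 and n₃/n₂ = tan 54.07° = 1.3799.
n₃/n₁ = 1.6710. Then tan θ_B(1→3) = n₃/n₁, so θ_B(1→3) = arctan(1.6710) = 59.10°.

θ_B ≈ 59.10°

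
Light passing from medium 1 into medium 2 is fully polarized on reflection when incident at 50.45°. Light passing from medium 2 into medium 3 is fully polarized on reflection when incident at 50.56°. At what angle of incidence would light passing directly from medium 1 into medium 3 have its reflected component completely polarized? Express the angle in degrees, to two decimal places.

tan θ_B(1→2) = n₂/n₁ = tan 50.45° = 1.2109.
tan θ_B(2→3) = n₃/n₂ = tan 50.56° = 1.2157.
Multiplying, n₃/n₁ = 1.2109 × 1.2157 = 1.4721, and θ_B(1→3) = arctan 1.4721 = 55.81°.

θ_B ≈ 55.81°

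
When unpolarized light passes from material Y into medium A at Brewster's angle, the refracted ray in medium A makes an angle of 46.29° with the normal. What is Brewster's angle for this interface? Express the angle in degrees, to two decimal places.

Since the reflected and refracted rays are at right angles at the polarizing angle, θ_B + θ_t = 90°.
θ_B = 90° − 46.29° = 43.71°.

θ_B ≈ 43.71°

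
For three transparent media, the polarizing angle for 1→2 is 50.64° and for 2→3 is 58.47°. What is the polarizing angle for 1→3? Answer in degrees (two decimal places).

Each Brewster angle gives a ratio: n₂/n₁ = tan 50.64° = 1.2192, n₃/n₂ = tan 58.47° = 1.6299.
So n₃/n₁ = (n₂/n₁)(n₃/n₂) = 1.2192 × 1.6299 = 1.9871.
θ_B(1→3) = arctan(1.9871) = 63.29°.

θ_B ≈ 63.29°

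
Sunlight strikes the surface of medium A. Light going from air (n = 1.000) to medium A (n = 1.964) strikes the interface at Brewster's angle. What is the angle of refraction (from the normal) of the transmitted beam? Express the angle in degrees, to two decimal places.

θ_t ≈ 26.98°

First find Brewster's angle: tan θ_B = 1.964/1.000 = 1.9640, giving θ_B = 63.02°.
Since θ_B + θ_t = 90° at Brewster incidence, θ_t = 90° − 63.02° = 26.98°.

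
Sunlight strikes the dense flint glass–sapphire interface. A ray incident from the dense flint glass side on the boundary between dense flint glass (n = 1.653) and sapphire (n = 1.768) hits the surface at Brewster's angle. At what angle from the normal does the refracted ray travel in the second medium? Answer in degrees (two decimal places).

θ_t ≈ 43.07°

θ_B = arctan(n₂/n₁) = arctan(1.768/1.653) = 46.93°.
The refracted ray is perpendicular to the reflected ray, so θ_t = 90° − θ_B = 43.07°.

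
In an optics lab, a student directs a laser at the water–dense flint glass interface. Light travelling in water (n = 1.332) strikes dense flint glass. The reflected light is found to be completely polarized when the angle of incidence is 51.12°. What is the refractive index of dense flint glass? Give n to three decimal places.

n ≈ 1.652

Brewster's law: tan θ_B = n₂/n₁ (light incident in water, refracted into dense flint glass).
n₂ = n₁ tan θ_B = 1.332 × tan 51.12° = 1.652.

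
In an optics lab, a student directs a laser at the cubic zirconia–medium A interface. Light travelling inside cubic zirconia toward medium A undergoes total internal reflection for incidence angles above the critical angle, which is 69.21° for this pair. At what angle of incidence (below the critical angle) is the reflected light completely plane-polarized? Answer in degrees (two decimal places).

At the critical angle sin θ_c = n₂/n₁, giving n₂/n₁ = sin 69.21° = 0.9349.
Then tan θ_B = n₂/n₁ = 0.9349, so θ_B = arctan 0.9349 = 43.07°.

θ_B ≈ 43.07°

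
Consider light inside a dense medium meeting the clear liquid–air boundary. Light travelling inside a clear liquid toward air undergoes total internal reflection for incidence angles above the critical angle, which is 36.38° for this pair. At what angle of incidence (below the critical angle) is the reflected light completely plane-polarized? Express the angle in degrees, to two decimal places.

n₂/n₁ = sin θ_c = sin 36.38° = 0.5931.
tan θ_B equals the same ratio, so θ_B = arctan(0.5931) = 30.67°.

θ_B ≈ 30.67°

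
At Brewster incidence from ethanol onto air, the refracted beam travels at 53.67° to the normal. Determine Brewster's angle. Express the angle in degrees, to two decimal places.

θ_B ≈ 36.33°

Since the reflected and refracted rays are at right angles at the polarizing angle, θ_B + θ_t = 90°.
So θ_B = 90° − θ_t = 90° − 53.67° = 36.33°.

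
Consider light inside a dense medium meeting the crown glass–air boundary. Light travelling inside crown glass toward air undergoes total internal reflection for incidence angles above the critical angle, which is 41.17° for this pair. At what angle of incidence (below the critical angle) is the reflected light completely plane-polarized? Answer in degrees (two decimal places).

n₂/n₁ = sin θ_c = sin 41.17° = 0.6583.
tan θ_B equals the same ratio, so θ_B = arctan(0.6583) = 33.36°.

θ_B ≈ 33.36°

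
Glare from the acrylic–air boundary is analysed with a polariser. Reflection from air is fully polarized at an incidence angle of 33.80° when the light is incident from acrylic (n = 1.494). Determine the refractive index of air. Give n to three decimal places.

n ≈ 1.000

Full polarization of the reflected beam means tan θ_B = n₂/n₁, where n₁ is the incident medium (acrylic).
n₂ = n₁ tan θ_B = 1.494 × tan 33.80° = 1.000.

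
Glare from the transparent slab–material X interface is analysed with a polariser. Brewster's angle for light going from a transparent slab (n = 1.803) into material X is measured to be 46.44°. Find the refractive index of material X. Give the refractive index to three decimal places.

n ≈ 1.896

At Brewster's angle, tan θ_B = n₂/n₁ with n₁ on the incident side (a transparent slab) and n₂ on the transmitted side (material X).
n₂ = n₁ tan θ_B = 1.803 × tan 46.44° = 1.896.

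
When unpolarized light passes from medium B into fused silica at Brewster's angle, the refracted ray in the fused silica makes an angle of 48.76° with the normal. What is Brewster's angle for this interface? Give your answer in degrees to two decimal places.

θ_B ≈ 41.24°

At Brewster's angle the reflected and refracted rays are perpendicular, so θ_B + θ_t = 90°.
So θ_B = 90° − θ_t = 90° − 48.76° = 41.24°.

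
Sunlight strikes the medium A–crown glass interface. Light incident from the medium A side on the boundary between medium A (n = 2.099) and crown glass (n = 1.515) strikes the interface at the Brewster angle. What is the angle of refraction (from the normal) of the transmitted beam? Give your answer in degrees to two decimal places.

tan θ_B = n₂/n₁ = 1.515/2.099 = 0.7218, so θ_B = 35.82°.
At Brewster's angle the reflected and refracted rays are perpendicular, so θ_t = 90° − θ_B = 90° − 35.82° = 54.18°.

θ_t ≈ 54.18°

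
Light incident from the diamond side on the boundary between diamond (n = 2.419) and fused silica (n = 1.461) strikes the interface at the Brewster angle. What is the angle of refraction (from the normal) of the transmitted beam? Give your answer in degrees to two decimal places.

tan θ_B = n₂/n₁ = 1.461/2.419 = 0.6040, so θ_B = 31.13°.
The refracted ray is perpendicular to the reflected ray, so θ_t = 90° − θ_B = 58.87°.

θ_t ≈ 58.87°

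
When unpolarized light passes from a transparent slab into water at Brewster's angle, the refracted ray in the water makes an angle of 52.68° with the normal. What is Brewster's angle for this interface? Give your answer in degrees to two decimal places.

Brewster's condition makes the reflected and refracted beams perpendicular: θ_B + θ_t = 90°.
So θ_B = 90° − θ_t = 90° − 52.68° = 37.32°.

θ_B ≈ 37.32°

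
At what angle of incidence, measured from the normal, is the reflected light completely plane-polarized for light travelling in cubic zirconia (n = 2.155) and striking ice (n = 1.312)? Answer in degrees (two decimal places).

Here n₂/n₁ = 1.312/2.155 = 0.6088, and Brewster's law gives tan θ_B = n₂/n₁.
θ_B = arctan(0.6088) = 31.33°.

θ_B ≈ 31.33°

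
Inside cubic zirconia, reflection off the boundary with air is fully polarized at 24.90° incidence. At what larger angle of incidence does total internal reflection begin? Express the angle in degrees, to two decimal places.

θ_c ≈ 27.66°

From Brewster, n₂/n₁ = tan θ_B = tan 24.90° = 0.4642.
Then sin θ_c = n₂/n₁ = 0.4642, so θ_c = arcsin 0.4642 = 27.66°.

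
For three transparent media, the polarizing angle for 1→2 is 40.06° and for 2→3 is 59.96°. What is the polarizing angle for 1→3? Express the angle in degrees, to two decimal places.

n₂/n₁ = tan 40.06° = 0.8409 and n₃/n₂ = tan 59.96° = 1.7293.
n₃/n₁ = 1.4541. Then tan θ_B(1→3) = n₃/n₁, so θ_B(1→3) = arctan(1.4541) = 55.48°.

θ_B ≈ 55.48°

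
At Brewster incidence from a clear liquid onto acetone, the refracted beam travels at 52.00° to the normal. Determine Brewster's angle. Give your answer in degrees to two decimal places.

Brewster's condition makes the reflected and refracted beams perpendicular: θ_B + θ_t = 90°.
So θ_B = 90° − θ_t = 90° − 52.00° = 38.00°.

θ_B ≈ 38.00°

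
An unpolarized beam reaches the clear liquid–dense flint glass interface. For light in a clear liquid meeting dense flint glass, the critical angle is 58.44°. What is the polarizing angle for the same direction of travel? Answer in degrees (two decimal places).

θ_B ≈ 40.43°

At the critical angle sin θ_c = n₂/n₁, giving n₂/n₁ = sin 58.44° = 0.8521.
Then tan θ_B = n₂/n₁ = 0.8521, so θ_B = arctan 0.8521 = 40.43°.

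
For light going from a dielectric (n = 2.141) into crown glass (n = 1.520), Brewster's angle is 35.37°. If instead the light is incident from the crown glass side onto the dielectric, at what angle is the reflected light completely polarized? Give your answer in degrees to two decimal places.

θ_B' ≈ 54.63°

The two Brewster angles are complementary: θ_B' = 90° − θ_B = 90° − 35.37° = 54.63°.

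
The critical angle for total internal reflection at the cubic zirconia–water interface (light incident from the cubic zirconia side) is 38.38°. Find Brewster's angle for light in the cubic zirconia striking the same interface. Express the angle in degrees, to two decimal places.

n₂/n₁ = sin θ_c = sin 38.38° = 0.6209.
tan θ_B equals the same ratio, so θ_B = arctan(0.6209) = 31.84°.

θ_B ≈ 31.84°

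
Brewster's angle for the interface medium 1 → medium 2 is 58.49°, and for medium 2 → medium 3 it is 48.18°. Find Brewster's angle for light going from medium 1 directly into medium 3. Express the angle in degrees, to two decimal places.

n₂/n₁ = tan 58.49° = 1.6312 and n₃/n₂ = tan 48.18° = 1.1177.
So n₃/n₁ = (n₂/n₁)(n₃/n₂) = 1.6312 × 1.1177 = 1.8231.
θ_B(1→3) = arctan(1.8231) = 61.25°.

θ_B ≈ 61.25°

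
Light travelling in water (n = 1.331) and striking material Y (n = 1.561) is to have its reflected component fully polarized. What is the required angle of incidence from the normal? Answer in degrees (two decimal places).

θ_B ≈ 49.55°

The reflected p-component vanishes when tan θ_B = n₂/n₁.
Here n₂/n₁ = 1.561/1.331 = 1.1728, and Brewster's law gives tan θ_B = n₂/n₁. Taking the arctangent, θ_B = 49.55°.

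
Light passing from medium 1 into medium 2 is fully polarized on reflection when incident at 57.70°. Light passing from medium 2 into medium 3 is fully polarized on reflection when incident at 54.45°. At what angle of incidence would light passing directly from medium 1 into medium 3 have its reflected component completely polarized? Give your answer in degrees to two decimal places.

tan θ_B(1→2) = n₂/n₁ = tan 57.70° = 1.5818.
tan θ_B(2→3) = n₃/n₂ = tan 54.45° = 1.3994.
Multiplying, n₃/n₁ = 1.5818 × 1.3994 = 2.2136, and θ_B(1→3) = arctan 2.2136 = 65.69°.

θ_B ≈ 65.69°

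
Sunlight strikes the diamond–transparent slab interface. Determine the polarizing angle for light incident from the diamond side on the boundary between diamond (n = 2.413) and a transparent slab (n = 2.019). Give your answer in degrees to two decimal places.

θ_B ≈ 39.92°

Brewster's condition: tan θ_B = n₂/n₁ = 2.019/2.413 = 0.8367.
θ_B = arctan(0.8367) = 39.92°.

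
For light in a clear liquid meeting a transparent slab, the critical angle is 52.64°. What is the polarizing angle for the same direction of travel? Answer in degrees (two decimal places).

θ_B ≈ 38.48°

sin θ_c = n₂/n₁, so n₂/n₁ = sin 52.64° = 0.7948.
Brewster: tan θ_B = n₂/n₁ = 0.7948.
θ_B = arctan(0.7948) = 38.48°.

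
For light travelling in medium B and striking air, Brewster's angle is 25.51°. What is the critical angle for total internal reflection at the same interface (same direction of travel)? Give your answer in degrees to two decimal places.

θ_c ≈ 28.50°

From Brewster, n₂/n₁ = tan θ_B = tan 25.51° = 0.4772.
Then sin θ_c = n₂/n₁ = 0.4772, so θ_c = arcsin 0.4772 = 28.50°.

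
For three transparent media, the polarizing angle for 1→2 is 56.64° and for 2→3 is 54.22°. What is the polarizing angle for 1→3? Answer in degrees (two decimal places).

Each Brewster angle gives a ratio: n₂/n₁ = tan 56.64° = 1.5189, n₃/n₂ = tan 54.22° = 1.3876.
n₃/n₁ = 2.1075. Then tan θ_B(1→3) = n₃/n₁, so θ_B(1→3) = arctan(2.1075) = 64.62°.

θ_B ≈ 64.62°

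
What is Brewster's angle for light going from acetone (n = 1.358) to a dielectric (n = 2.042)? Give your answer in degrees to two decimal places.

θ_B ≈ 56.37°

Here n₂/n₁ = 2.042/1.358 = 1.5037, and Brewster's law gives tan θ_B = n₂/n₁.
θ_B = arctan(1.5037) = 56.37°.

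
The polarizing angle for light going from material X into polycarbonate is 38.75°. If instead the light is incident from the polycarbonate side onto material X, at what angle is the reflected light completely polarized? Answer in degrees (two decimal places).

Reversing the direction swaps n₁ and n₂, so tan θ_B' = 1/tan θ_B and θ_B' = 90° − θ_B.
Hence θ_B' = 90° − 38.75° = 51.25°.

θ_B' ≈ 51.25°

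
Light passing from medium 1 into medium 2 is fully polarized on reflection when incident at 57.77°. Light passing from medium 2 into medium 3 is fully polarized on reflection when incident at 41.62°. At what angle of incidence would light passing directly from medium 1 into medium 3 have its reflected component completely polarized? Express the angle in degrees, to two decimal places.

Each Brewster angle gives a ratio: n₂/n₁ = tan 57.77° = 1.5861, n₃/n₂ = tan 41.62° = 0.8885.
So n₃/n₁ = (n₂/n₁)(n₃/n₂) = 1.5861 × 0.8885 = 1.4092.
θ_B(1→3) = arctan(1.4092) = 54.64°.

θ_B ≈ 54.64°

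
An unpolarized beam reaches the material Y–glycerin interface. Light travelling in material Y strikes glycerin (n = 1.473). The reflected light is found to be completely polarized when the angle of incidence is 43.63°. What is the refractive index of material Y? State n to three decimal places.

n ≈ 1.545

Brewster's law: tan θ_B = n₂/n₁ (light incident in material Y, refracted into glycerin).
n₁ = n₂ / tan θ_B = 1.473 / tan 43.63° = 1.545.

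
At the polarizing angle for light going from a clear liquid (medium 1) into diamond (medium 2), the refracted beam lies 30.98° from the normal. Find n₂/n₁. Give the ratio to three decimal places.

n₂/n₁ ≈ 1.666

At Brewster incidence θ_B = 90° − θ_t = 90° − 30.98° = 59.02°.
tan θ_B = n₂/n₁, so n₂/n₁ = tan 59.02° = 1.666.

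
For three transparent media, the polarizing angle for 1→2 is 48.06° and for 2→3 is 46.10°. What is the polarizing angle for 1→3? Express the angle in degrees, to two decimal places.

n₂/n₁ = tan 48.06° = 1.1130 and n₃/n₂ = tan 46.10° = 1.0392.
n₃/n₁ = 1.1565. Then tan θ_B(1→3) = n₃/n₁, so θ_B(1→3) = arctan(1.1565) = 49.15°.

θ_B ≈ 49.15°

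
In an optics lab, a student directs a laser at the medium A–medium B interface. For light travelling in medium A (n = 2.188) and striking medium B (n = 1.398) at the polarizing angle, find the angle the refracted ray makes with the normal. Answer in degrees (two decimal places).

tan θ_B = n₂/n₁ = 1.398/2.188 = 0.6389, so θ_B = 32.58°.
At Brewster's angle the reflected and refracted rays are perpendicular, so θ_t = 90° − θ_B = 90° − 32.58° = 57.42°.

θ_t ≈ 57.42°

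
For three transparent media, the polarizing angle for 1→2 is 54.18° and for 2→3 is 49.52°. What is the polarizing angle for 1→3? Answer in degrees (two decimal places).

Each Brewster angle gives a ratio: n₂/n₁ = tan 54.18° = 1.3855, n₃/n₂ = tan 49.52° = 1.1717.
So n₃/n₁ = (n₂/n₁)(n₃/n₂) = 1.3855 × 1.1717 = 1.6234.
θ_B(1→3) = arctan(1.6234) = 58.37°.

θ_B ≈ 58.37°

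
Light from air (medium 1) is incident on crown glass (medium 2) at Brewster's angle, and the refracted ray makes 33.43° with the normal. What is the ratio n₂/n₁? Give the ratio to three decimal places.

θ_B + θ_t = 90°, so θ_B = 90° − 33.43° = 56.57°.
tan θ_B = n₂/n₁, so n₂/n₁ = tan 56.57° = 1.515.

n₂/n₁ ≈ 1.515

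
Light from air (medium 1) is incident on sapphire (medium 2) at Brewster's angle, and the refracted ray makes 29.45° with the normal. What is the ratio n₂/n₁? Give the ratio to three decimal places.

n₂/n₁ ≈ 1.771

At Brewster incidence θ_B = 90° − θ_t = 90° − 29.45° = 60.55°.
tan θ_B = n₂/n₁, so n₂/n₁ = tan 60.55° = 1.771.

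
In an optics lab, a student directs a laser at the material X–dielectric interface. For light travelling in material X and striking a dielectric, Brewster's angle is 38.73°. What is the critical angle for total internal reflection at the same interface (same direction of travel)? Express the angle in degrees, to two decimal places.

θ_c ≈ 53.32°

n₂/n₁ = tan 38.73° = 0.8020; the critical angle satisfies sin θ_c = n₂/n₁.
θ_c = arcsin(0.8020) = 53.32°.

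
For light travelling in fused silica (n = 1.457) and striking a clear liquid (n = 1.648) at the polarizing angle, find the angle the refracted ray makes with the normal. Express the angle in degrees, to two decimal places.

θ_t ≈ 41.48°

First find Brewster's angle: tan θ_B = 1.648/1.457 = 1.1311, giving θ_B = 48.52°.
The refracted ray is perpendicular to the reflected ray, so θ_t = 90° − θ_B = 41.48°.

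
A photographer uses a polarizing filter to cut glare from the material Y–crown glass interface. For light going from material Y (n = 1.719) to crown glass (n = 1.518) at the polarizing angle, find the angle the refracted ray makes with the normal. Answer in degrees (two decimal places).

θ_t ≈ 48.55°

First find Brewster's angle: tan θ_B = 1.518/1.719 = 0.8831, giving θ_B = 41.45°.
At Brewster's angle the reflected and refracted rays are perpendicular, so θ_t = 90° − θ_B = 90° − 41.45° = 48.55°.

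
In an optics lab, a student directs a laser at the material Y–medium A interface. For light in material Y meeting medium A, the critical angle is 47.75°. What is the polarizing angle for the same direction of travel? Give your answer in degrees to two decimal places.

θ_B ≈ 36.51°

At the critical angle sin θ_c = n₂/n₁, giving n₂/n₁ = sin 47.75° = 0.7402.
Then tan θ_B = n₂/n₁ = 0.7402, so θ_B = arctan 0.7402 = 36.51°.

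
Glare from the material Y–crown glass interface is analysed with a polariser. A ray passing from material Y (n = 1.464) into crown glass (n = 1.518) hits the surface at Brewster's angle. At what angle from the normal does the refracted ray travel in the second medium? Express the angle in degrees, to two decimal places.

θ_t ≈ 43.96°

tan θ_B = n₂/n₁ = 1.518/1.464 = 1.0369, so θ_B = 46.04°.
At Brewster's angle the reflected and refracted rays are perpendicular, so θ_t = 90° − θ_B = 90° − 46.04° = 43.96°.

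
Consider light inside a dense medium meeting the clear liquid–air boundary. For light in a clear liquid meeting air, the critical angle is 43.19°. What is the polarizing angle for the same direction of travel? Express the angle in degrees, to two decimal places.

θ_B ≈ 34.39°

At the critical angle sin θ_c = n₂/n₁, giving n₂/n₁ = sin 43.19° = 0.6844.
Then tan θ_B = n₂/n₁ = 0.6844, so θ_B = arctan 0.6844 = 34.39°.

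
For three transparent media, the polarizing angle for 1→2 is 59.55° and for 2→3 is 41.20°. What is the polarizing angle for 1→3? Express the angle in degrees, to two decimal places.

θ_B ≈ 56.12°

Each Brewster angle gives a ratio: n₂/n₁ = tan 59.55° = 1.7011, n₃/n₂ = tan 41.20° = 0.8754.
So n₃/n₁ = (n₂/n₁)(n₃/n₂) = 1.7011 × 0.8754 = 1.4892.
θ_B(1→3) = arctan(1.4892) = 56.12°.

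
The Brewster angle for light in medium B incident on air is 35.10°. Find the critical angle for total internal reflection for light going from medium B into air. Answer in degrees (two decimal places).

θ_c ≈ 44.65°

n₂/n₁ = tan 35.10° = 0.7028; the critical angle satisfies sin θ_c = n₂/n₁.
θ_c = arcsin(0.7028) = 44.65°.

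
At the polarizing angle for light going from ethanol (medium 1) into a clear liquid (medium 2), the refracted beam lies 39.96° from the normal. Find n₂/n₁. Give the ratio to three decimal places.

n₂/n₁ ≈ 1.193

θ_B + θ_t = 90°, so θ_B = 90° − 39.96° = 50.04°.
tan θ_B = n₂/n₁, so n₂/n₁ = tan 50.04° = 1.193.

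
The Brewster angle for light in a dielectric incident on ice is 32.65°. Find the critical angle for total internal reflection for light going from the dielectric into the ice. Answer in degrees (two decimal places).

θ_c ≈ 39.85°

tan θ_B = n₂/n₁ = tan 32.65° = 0.6408.
Total internal reflection: sin θ_c = n₂/n₁ = 0.6408.
θ_c = arcsin(0.6408) = 39.85°.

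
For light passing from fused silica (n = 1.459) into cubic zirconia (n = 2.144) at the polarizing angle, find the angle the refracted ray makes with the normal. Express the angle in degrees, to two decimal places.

θ_t ≈ 34.24°

tan θ_B = n₂/n₁ = 2.144/1.459 = 1.4695, so θ_B = 55.76°.
At Brewster's angle the reflected and refracted rays are perpendicular, so θ_t = 90° − θ_B = 90° − 55.76° = 34.24°.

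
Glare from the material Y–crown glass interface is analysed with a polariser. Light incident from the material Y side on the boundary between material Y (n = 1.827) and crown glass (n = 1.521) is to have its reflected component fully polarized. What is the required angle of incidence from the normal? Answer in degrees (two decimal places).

Brewster's condition: tan θ_B = n₂/n₁ = 1.521/1.827 = 0.8325. Taking the arctangent, θ_B = 39.78°.

θ_B ≈ 39.78°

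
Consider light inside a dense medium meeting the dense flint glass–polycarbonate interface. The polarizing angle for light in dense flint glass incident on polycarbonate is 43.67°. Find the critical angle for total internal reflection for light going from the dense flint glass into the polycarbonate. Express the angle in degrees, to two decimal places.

θ_c ≈ 72.67°

tan θ_B = n₂/n₁ = tan 43.67° = 0.9546.
Total internal reflection: sin θ_c = n₂/n₁ = 0.9546.
θ_c = arcsin(0.9546) = 72.67°.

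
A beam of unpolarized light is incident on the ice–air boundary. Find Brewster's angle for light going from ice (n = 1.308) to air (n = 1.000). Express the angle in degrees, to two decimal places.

tan θ_B = n₂/n₁ = 1.000/1.308 = 0.7645.
So θ_B = arctan 0.7645 = 37.40°.

θ_B ≈ 37.40°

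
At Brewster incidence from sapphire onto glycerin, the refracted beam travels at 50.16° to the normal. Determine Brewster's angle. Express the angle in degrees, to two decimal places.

θ_B ≈ 39.84°

At Brewster's angle the reflected and refracted rays are perpendicular, so θ_B + θ_t = 90°.
So θ_B = 90° − θ_t = 90° − 50.16° = 39.84°.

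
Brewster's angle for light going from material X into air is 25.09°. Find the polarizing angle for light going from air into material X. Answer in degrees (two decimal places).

tan θ_B' = n₁/n₂ = 1/tan θ_B, so θ_B' = 90° − θ_B.
θ_B' = 90° − 25.09° = 64.91°.

θ_B' ≈ 64.91°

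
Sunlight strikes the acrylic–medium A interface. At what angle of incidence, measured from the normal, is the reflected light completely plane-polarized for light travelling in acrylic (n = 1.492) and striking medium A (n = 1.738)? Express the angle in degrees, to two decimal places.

θ_B ≈ 49.36°

Brewster's condition: tan θ_B = n₂/n₁ = 1.738/1.492 = 1.1649.
So θ_B = arctan 1.1649 = 49.36°.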